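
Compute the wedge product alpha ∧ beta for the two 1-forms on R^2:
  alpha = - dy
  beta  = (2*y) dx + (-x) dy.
alpha ∧ beta = (2*y) dx ∧ dy

Distribute the wedge, using dx_i ∧ dx_j = -dx_j ∧ dx_i and dx_i ∧ dx_i = 0. For each pair (i, j) with i < j, the coefficient of dx_i ∧ dx_j in alpha ∧ beta is (alpha_i * beta_j - alpha_j * beta_i). Collecting: alpha ∧ beta = (2*y) dx ∧ dy.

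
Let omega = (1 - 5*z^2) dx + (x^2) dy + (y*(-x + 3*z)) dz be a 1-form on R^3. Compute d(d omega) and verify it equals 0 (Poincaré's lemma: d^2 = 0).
d(d omega) = 0

Step 1: d omega = sum_{i<j} (∂f_j/∂x_i - ∂f_i/∂x_j) dx_i ∧ dx_j:
  coeff of dx ∧ dy: 2*x
  coeff of dx ∧ dz: -y + 10*z
  coeff of dy ∧ dz: -x + 3*z
Step 2: Apply d again to each 2-form coefficient. The only possible 3-form in R^3 is dx ∧ dy ∧ dz, with coefficient
  ∂(coeff of dy∧dz)/∂x - ∂(coeff of dx∧dz)/∂y + ∂(coeff of dx∧dy)/∂z
  = ∂/∂x (-x + 3*z) - ∂/∂y (-y + 10*z) + ∂/∂z (2*x).
Each of these terms simplifies to sums of mixed partials that cancel in pairs. The result is 0 (by equality of mixed partials for smooth functions — Schwarz / Clairaut).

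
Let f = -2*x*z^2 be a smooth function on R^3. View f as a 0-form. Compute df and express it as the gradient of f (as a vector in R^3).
df = (-2*z^2) dx + (0) dy + (-4*x*z) dz; grad f = (-2*z^2, 0, -4*x*z)

For a 0-form f, d f = (∂f/∂x) dx + (∂f/∂y) dy + (∂f/∂z) dz. The components of the vector representation are exactly the entries of grad f in Cartesian coordinates:
  ∂f/∂x = -2*z^2
  ∂f/∂y = 0
  ∂f/∂z = -4*x*z.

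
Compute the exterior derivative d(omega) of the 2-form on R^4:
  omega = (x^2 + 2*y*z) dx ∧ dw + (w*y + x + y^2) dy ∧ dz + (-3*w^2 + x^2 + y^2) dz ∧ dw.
d(omega) = (-2*z) dx ∧ dy ∧ dw + (2*x - 2*y) dx ∧ dz ∧ dw + (1) dx ∧ dy ∧ dz + (3*y) dy ∧ dz ∧ dw

For a 2-form omega = sum_{i<j} g_{ij} dx_i ∧ dx_j, the exterior derivative is
  d(omega) = sum_{i<j} d(g_{ij}) ∧ dx_i ∧ dx_j = sum_{i<j, k} (∂g_{ij}/∂x_k) dx_k ∧ dx_i ∧ dx_j.
Expand each term, using dx_k ∧ dx_i ∧ dx_j = sgn(permutation) dx_{(a)} ∧ dx_{(b)} ∧ dx_{(c)} with (a < b < c) sorted:
  d(x^2 + 2*y*z) includes (∂/∂y)(x^2 + 2*y*z) dy = (2*z) dy, which multiplied by dx ∧ dw gives (-2*z) dx ∧ dy ∧ dw
  d(x^2 + 2*y*z) includes (∂/∂z)(x^2 + 2*y*z) dz = (2*y) dz, which multiplied by dx ∧ dw gives (-2*y) dx ∧ dz ∧ dw
  d(w*y + x + y^2) includes (∂/∂x)(w*y + x + y^2) dx = (1) dx, which multiplied by dy ∧ dz gives (1) dx ∧ dy ∧ dz
  d(w*y + x + y^2) includes (∂/∂w)(w*y + x + y^2) dw = (y) dw, which multiplied by dy ∧ dz gives (y) dy ∧ dz ∧ dw
  d(-3*w^2 + x^2 + y^2) includes (∂/∂x)(-3*w^2 + x^2 + y^2) dx = (2*x) dx, which multiplied by dz ∧ dw gives (2*x) dx ∧ dz ∧ dw
  d(-3*w^2 + x^2 + y^2) includes (∂/∂y)(-3*w^2 + x^2 + y^2) dy = (2*y) dy, which multiplied by dz ∧ dw gives (2*y) dy ∧ dz ∧ dw
Collecting like 3-forms: d(omega) = (-2*z) dx ∧ dy ∧ dw + (2*x - 2*y) dx ∧ dz ∧ dw + (1) dx ∧ dy ∧ dz + (3*y) dy ∧ dz ∧ dw.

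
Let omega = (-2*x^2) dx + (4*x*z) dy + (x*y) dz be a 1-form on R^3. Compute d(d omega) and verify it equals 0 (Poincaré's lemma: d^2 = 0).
d(d omega) = 0

Step 1: d omega = sum_{i<j} (∂f_j/∂x_i - ∂f_i/∂x_j) dx_i ∧ dx_j:
  coeff of dx ∧ dy: 4*z
  coeff of dx ∧ dz: y
  coeff of dy ∧ dz: -3*x
Step 2: Apply d again to each 2-form coefficient. The only possible 3-form in R^3 is dx ∧ dy ∧ dz, with coefficient
  ∂(coeff of dy∧dz)/∂x - ∂(coeff of dx∧dz)/∂y + ∂(coeff of dx∧dy)/∂z
  = ∂/∂x (-3*x) - ∂/∂y (y) + ∂/∂z (4*z).
Each of these terms simplifies to sums of mixed partials that cancel in pairs. The result is 0 (by equality of mixed partials for smooth functions — Schwarz / Clairaut).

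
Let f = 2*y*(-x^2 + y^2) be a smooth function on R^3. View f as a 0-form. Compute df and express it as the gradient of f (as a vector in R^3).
df = (-4*x*y) dx + (-2*x^2 + 6*y^2) dy + (0) dz; grad f = (-4*x*y, -2*x^2 + 6*y^2, 0)

For a 0-form f, d f = (∂f/∂x) dx + (∂f/∂y) dy + (∂f/∂z) dz. The components of the vector representation are exactly the entries of grad f in Cartesian coordinates:
  ∂f/∂x = -4*x*y
  ∂f/∂y = -2*x^2 + 6*y^2
  ∂f/∂z = 0.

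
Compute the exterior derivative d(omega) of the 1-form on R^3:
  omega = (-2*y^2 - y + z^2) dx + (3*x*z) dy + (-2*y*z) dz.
d(omega) = (4*y + 3*z + 1) dx ∧ dy + (-2*z) dx ∧ dz + (-3*x - 2*z) dy ∧ dz

For a 1-form omega = sum_i f_i dx_i, the exterior derivative is
  d(omega) = sum_{i < j} (∂f_j/∂x_i - ∂f_i/∂x_j) dx_i ∧ dx_j.
  coefficient of dx ∧ dy: ∂f_2/∂x - ∂f_1/∂y = ∂(3*x*z)/∂x - ∂(-2*y^2 - y + z^2)/∂y = 4*y + 3*z + 1
  coefficient of dx ∧ dz: ∂f_3/∂x - ∂f_1/∂z = ∂(-2*y*z)/∂x - ∂(-2*y^2 - y + z^2)/∂z = -2*z
  coefficient of dy ∧ dz: ∂f_3/∂y - ∂f_2/∂z = ∂(-2*y*z)/∂y - ∂(3*x*z)/∂z = -3*x - 2*z
Assembling: d(omega) = (4*y + 3*z + 1) dx ∧ dy + (-2*z) dx ∧ dz + (-3*x - 2*z) dy ∧ dz.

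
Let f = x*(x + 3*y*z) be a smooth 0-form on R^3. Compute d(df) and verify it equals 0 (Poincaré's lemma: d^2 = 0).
d(df) = 0

Step 1: df = sum_i (∂f/∂x_i) dx_i = (2*x + 3*y*z) dx + (3*x*z) dy + (3*x*y) dz.
Step 2: Apply d again. Using the 1-form formula, the coefficient of dx ∧ dy in d(df) is ∂^2 f/∂x ∂y - ∂^2 f/∂y ∂x = (3*z) - (3*z) = 0 (equality of mixed partials for smooth f).
Similarly for dx ∧ dz and dy ∧ dz — all coefficients vanish. So d(df) = 0.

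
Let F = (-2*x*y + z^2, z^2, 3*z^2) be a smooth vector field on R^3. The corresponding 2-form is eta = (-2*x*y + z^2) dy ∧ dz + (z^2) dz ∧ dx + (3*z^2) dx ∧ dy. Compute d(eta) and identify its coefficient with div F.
d(eta) = (-2*y + 6*z) dx ∧ dy ∧ dz; div F = -2*y + 6*z

For a 2-form in R^3 of the form above, applying d gives a 3-form with coefficient ∂P/∂x + ∂Q/∂y + ∂R/∂z:
  ∂P/∂x = -2*y
  ∂Q/∂y = 0
  ∂R/∂z = 6*z
Sum = -2*y + 6*z, which is exactly div F.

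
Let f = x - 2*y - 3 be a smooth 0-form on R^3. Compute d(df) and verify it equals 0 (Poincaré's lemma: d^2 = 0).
d(df) = 0

Step 1: df = sum_i (∂f/∂x_i) dx_i = (1) dx + (-2) dy + (0) dz.
Step 2: Apply d again. Using the 1-form formula, the coefficient of dx ∧ dy in d(df) is ∂^2 f/∂x ∂y - ∂^2 f/∂y ∂x = (0) - (0) = 0 (equality of mixed partials for smooth f).
Similarly for dx ∧ dz and dy ∧ dz — all coefficients vanish. So d(df) = 0.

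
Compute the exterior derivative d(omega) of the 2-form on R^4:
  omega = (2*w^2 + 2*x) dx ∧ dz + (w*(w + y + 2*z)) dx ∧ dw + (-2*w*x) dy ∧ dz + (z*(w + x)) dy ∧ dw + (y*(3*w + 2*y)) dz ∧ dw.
d(omega) = (2*w) dx ∧ dz ∧ dw + (-w + z) dx ∧ dy ∧ dw + (-2*w) dx ∧ dy ∧ dz + (2*w - 3*x + 4*y) dy ∧ dz ∧ dw

For a 2-form omega = sum_{i<j} g_{ij} dx_i ∧ dx_j, the exterior derivative is
  d(omega) = sum_{i<j} d(g_{ij}) ∧ dx_i ∧ dx_j = sum_{i<j, k} (∂g_{ij}/∂x_k) dx_k ∧ dx_i ∧ dx_j.
Expand each term, using dx_k ∧ dx_i ∧ dx_j = sgn(permutation) dx_{(a)} ∧ dx_{(b)} ∧ dx_{(c)} with (a < b < c) sorted:
  d(2*w^2 + 2*x) includes (∂/∂w)(2*w^2 + 2*x) dw = (4*w) dw, which multiplied by dx ∧ dz gives (4*w) dx ∧ dz ∧ dw
  d(w*(w + y + 2*z)) includes (∂/∂y)(w*(w + y + 2*z)) dy = (w) dy, which multiplied by dx ∧ dw gives (-w) dx ∧ dy ∧ dw
  d(w*(w + y + 2*z)) includes (∂/∂z)(w*(w + y + 2*z)) dz = (2*w) dz, which multiplied by dx ∧ dw gives (-2*w) dx ∧ dz ∧ dw
  d(-2*w*x) includes (∂/∂x)(-2*w*x) dx = (-2*w) dx, which multiplied by dy ∧ dz gives (-2*w) dx ∧ dy ∧ dz
  d(-2*w*x) includes (∂/∂w)(-2*w*x) dw = (-2*x) dw, which multiplied by dy ∧ dz gives (-2*x) dy ∧ dz ∧ dw
  d(z*(w + x)) includes (∂/∂x)(z*(w + x)) dx = (z) dx, which multiplied by dy ∧ dw gives (z) dx ∧ dy ∧ dw
  d(z*(w + x)) includes (∂/∂z)(z*(w + x)) dz = (w + x) dz, which multiplied by dy ∧ dw gives (-w - x) dy ∧ dz ∧ dw
  d(y*(3*w + 2*y)) includes (∂/∂y)(y*(3*w + 2*y)) dy = (3*w + 4*y) dy, which multiplied by dz ∧ dw gives (3*w + 4*y) dy ∧ dz ∧ dw
Collecting like 3-forms: d(omega) = (2*w) dx ∧ dz ∧ dw + (-w + z) dx ∧ dy ∧ dw + (-2*w) dx ∧ dy ∧ dz + (2*w - 3*x + 4*y) dy ∧ dz ∧ dw.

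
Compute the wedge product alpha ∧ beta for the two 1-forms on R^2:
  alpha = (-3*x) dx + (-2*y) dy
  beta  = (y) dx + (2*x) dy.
alpha ∧ beta = (-6*x^2 + 2*y^2) dx ∧ dy

Distribute the wedge, using dx_i ∧ dx_j = -dx_j ∧ dx_i and dx_i ∧ dx_i = 0. For each pair (i, j) with i < j, the coefficient of dx_i ∧ dx_j in alpha ∧ beta is (alpha_i * beta_j - alpha_j * beta_i). Collecting: alpha ∧ beta = (-6*x^2 + 2*y^2) dx ∧ dy.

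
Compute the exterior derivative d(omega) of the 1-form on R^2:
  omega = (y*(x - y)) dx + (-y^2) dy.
d(omega) = (-x + 2*y) dx ∧ dy

For a 1-form omega = sum_i f_i dx_i, the exterior derivative is
  d(omega) = sum_{i < j} (∂f_j/∂x_i - ∂f_i/∂x_j) dx_i ∧ dx_j.
  coefficient of dx ∧ dy: ∂f_2/∂x - ∂f_1/∂y = ∂(-y^2)/∂x - ∂(y*(x - y))/∂y = -x + 2*y
Assembling: d(omega) = (-x + 2*y) dx ∧ dy.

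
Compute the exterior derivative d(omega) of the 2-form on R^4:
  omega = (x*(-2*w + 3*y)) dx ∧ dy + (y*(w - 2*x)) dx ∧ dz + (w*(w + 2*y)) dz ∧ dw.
d(omega) = (-2*x) dx ∧ dy ∧ dw + (-w + 2*x) dx ∧ dy ∧ dz + (y) dx ∧ dz ∧ dw + (2*w) dy ∧ dz ∧ dw

For a 2-form omega = sum_{i<j} g_{ij} dx_i ∧ dx_j, the exterior derivative is
  d(omega) = sum_{i<j} d(g_{ij}) ∧ dx_i ∧ dx_j = sum_{i<j, k} (∂g_{ij}/∂x_k) dx_k ∧ dx_i ∧ dx_j.
Expand each term, using dx_k ∧ dx_i ∧ dx_j = sgn(permutation) dx_{(a)} ∧ dx_{(b)} ∧ dx_{(c)} with (a < b < c) sorted:
  d(x*(-2*w + 3*y)) includes (∂/∂w)(x*(-2*w + 3*y)) dw = (-2*x) dw, which multiplied by dx ∧ dy gives (-2*x) dx ∧ dy ∧ dw
  d(y*(w - 2*x)) includes (∂/∂y)(y*(w - 2*x)) dy = (w - 2*x) dy, which multiplied by dx ∧ dz gives (-w + 2*x) dx ∧ dy ∧ dz
  d(y*(w - 2*x)) includes (∂/∂w)(y*(w - 2*x)) dw = (y) dw, which multiplied by dx ∧ dz gives (y) dx ∧ dz ∧ dw
  d(w*(w + 2*y)) includes (∂/∂y)(w*(w + 2*y)) dy = (2*w) dy, which multiplied by dz ∧ dw gives (2*w) dy ∧ dz ∧ dw
Collecting like 3-forms: d(omega) = (-2*x) dx ∧ dy ∧ dw + (-w + 2*x) dx ∧ dy ∧ dz + (y) dx ∧ dz ∧ dw + (2*w) dy ∧ dz ∧ dw.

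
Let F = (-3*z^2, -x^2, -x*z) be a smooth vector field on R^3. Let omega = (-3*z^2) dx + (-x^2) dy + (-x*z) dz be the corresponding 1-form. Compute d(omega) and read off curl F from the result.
d(omega) = (0) dy ∧ dz + (-5*z) dz ∧ dx + (-2*x) dx ∧ dy; curl F = (0, -5*z, -2*x)

d omega = sum_{i<j} (∂f_j/∂x_i - ∂f_i/∂x_j) dx_i ∧ dx_j. Under the identification (dy ∧ dz, dz ∧ dx, dx ∧ dy) ↔ (e_x, e_y, e_z), the coefficients are exactly the components of curl F. Compute:
  ∂R/∂y - ∂Q/∂z = (0) - (0) = 0
  ∂P/∂z - ∂R/∂x = (-6*z) - (-z) = -5*z
  ∂Q/∂x - ∂P/∂y = (-2*x) - (0) = -2*x.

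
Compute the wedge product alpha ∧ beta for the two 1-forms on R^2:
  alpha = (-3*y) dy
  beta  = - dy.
alpha ∧ beta = 0

Distribute the wedge, using dx_i ∧ dx_j = -dx_j ∧ dx_i and dx_i ∧ dx_i = 0. For each pair (i, j) with i < j, the coefficient of dx_i ∧ dx_j in alpha ∧ beta is (alpha_i * beta_j - alpha_j * beta_i). Collecting: alpha ∧ beta = 0.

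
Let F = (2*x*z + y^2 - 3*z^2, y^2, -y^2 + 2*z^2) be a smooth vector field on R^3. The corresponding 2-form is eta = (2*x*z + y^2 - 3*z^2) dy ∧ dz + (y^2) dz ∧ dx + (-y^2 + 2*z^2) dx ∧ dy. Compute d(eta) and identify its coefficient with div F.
d(eta) = (2*y + 6*z) dx ∧ dy ∧ dz; div F = 2*y + 6*z

For a 2-form in R^3 of the form above, applying d gives a 3-form with coefficient ∂P/∂x + ∂Q/∂y + ∂R/∂z:
  ∂P/∂x = 2*z
  ∂Q/∂y = 2*y
  ∂R/∂z = 4*z
Sum = 2*y + 6*z, which is exactly div F.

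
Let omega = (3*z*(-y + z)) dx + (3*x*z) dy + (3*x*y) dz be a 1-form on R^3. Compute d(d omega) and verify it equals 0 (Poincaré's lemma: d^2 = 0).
d(d omega) = 0

Step 1: d omega = sum_{i<j} (∂f_j/∂x_i - ∂f_i/∂x_j) dx_i ∧ dx_j:
  coeff of dx ∧ dy: 6*z
  coeff of dx ∧ dz: 6*y - 6*z
  coeff of dy ∧ dz: 0
Step 2: Apply d again to each 2-form coefficient. The only possible 3-form in R^3 is dx ∧ dy ∧ dz, with coefficient
  ∂(coeff of dy∧dz)/∂x - ∂(coeff of dx∧dz)/∂y + ∂(coeff of dx∧dy)/∂z
  = ∂/∂x (0) - ∂/∂y (6*y - 6*z) + ∂/∂z (6*z).
Each of these terms simplifies to sums of mixed partials that cancel in pairs. The result is 0 (by equality of mixed partials for smooth functions — Schwarz / Clairaut).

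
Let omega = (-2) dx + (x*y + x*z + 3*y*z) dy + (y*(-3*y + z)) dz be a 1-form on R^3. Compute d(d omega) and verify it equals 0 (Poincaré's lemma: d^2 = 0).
d(d omega) = 0

Step 1: d omega = sum_{i<j} (∂f_j/∂x_i - ∂f_i/∂x_j) dx_i ∧ dx_j:
  coeff of dx ∧ dy: y + z
  coeff of dx ∧ dz: 0
  coeff of dy ∧ dz: -x - 9*y + z
Step 2: Apply d again to each 2-form coefficient. The only possible 3-form in R^3 is dx ∧ dy ∧ dz, with coefficient
  ∂(coeff of dy∧dz)/∂x - ∂(coeff of dx∧dz)/∂y + ∂(coeff of dx∧dy)/∂z
  = ∂/∂x (-x - 9*y + z) - ∂/∂y (0) + ∂/∂z (y + z).
Each of these terms simplifies to sums of mixed partials that cancel in pairs. The result is 0 (by equality of mixed partials for smooth functions — Schwarz / Clairaut).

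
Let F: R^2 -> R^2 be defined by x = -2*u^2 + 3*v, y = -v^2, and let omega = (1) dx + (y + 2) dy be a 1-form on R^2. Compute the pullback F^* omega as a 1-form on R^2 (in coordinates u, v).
F^* omega = (-4*u) du + (2*v^3 - 4*v + 3) dv

Using F^*(f dg) = (f ∘ F) d(g ∘ F), substitute each coordinate x_i by F_i(u, v) in f_i, and replace dx_i by d F_i = (∂F_i/∂u) du + (∂F_i/∂v) dv.
  For the x component: f_1(F) = 1; d F_1 = (-4*u) du + (3) dv
  For the y component: f_2(F) = 2 - v^2; d F_2 = (0) du + (-2*v) dv
Combining and collecting du, dv coefficients:
  coeff of du: -4*u
  coeff of dv: 2*v^3 - 4*v + 3
F^* omega = (-4*u) du + (2*v^3 - 4*v + 3) dv.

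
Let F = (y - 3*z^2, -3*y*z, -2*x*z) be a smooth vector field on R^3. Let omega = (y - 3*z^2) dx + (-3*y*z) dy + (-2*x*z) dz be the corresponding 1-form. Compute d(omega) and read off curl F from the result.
d(omega) = (3*y) dy ∧ dz + (-4*z) dz ∧ dx + (-1) dx ∧ dy; curl F = (3*y, -4*z, -1)

d omega = sum_{i<j} (∂f_j/∂x_i - ∂f_i/∂x_j) dx_i ∧ dx_j. Under the identification (dy ∧ dz, dz ∧ dx, dx ∧ dy) ↔ (e_x, e_y, e_z), the coefficients are exactly the components of curl F. Compute:
  ∂R/∂y - ∂Q/∂z = (0) - (-3*y) = 3*y
  ∂P/∂z - ∂R/∂x = (-6*z) - (-2*z) = -4*z
  ∂Q/∂x - ∂P/∂y = (0) - (1) = -1.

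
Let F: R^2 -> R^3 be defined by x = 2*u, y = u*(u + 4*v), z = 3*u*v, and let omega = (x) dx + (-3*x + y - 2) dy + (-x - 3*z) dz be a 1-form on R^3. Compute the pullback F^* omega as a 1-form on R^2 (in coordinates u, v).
F^* omega = (2*u^3 + 12*u^2*v - 12*u^2 - 11*u*v^2 - 30*u*v - 8*v) du + (u*(4*u^2 - 11*u*v - 30*u - 8)) dv

Using F^*(f dg) = (f ∘ F) d(g ∘ F), substitute each coordinate x_i by F_i(u, v) in f_i, and replace dx_i by d F_i = (∂F_i/∂u) du + (∂F_i/∂v) dv.
  For the x component: f_1(F) = 2*u; d F_1 = (2) du + (0) dv
  For the y component: f_2(F) = u^2 + 4*u*v - 6*u - 2; d F_2 = (2*u + 4*v) du + (4*u) dv
  For the z component: f_3(F) = u*(-9*v - 2); d F_3 = (3*v) du + (3*u) dv
Combining and collecting du, dv coefficients:
  coeff of du: 2*u^3 + 12*u^2*v - 12*u^2 - 11*u*v^2 - 30*u*v - 8*v
  coeff of dv: u*(4*u^2 - 11*u*v - 30*u - 8)
F^* omega = (2*u^3 + 12*u^2*v - 12*u^2 - 11*u*v^2 - 30*u*v - 8*v) du + (u*(4*u^2 - 11*u*v - 30*u - 8)) dv.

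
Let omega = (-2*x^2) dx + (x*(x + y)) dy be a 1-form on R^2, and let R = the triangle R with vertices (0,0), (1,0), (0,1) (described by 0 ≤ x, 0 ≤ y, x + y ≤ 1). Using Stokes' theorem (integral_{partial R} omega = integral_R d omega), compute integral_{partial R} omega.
integral_(partial R) omega = 1/2

Stokes: integral_partial_R omega = integral_R d omega with d omega = (∂Q/∂x - ∂P/∂y) dx ∧ dy.
  ∂Q/∂x = 2*x + y
  ∂P/∂y = 0
  integrand = ∂Q/∂x - ∂P/∂y = 2*x + y.
Integrating over R: integral_0^1 integral_0^{1-x} (2*x + y) dy dx = 1/2.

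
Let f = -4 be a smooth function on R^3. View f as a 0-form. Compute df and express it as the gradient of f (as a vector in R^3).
df = (0) dx + (0) dy + (0) dz; grad f = (0, 0, 0)

For a 0-form f, d f = (∂f/∂x) dx + (∂f/∂y) dy + (∂f/∂z) dz. The components of the vector representation are exactly the entries of grad f in Cartesian coordinates:
  ∂f/∂x = 0
  ∂f/∂y = 0
  ∂f/∂z = 0.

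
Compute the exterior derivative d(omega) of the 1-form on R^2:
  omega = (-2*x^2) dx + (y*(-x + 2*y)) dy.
d(omega) = (-y) dx ∧ dy

For a 1-form omega = sum_i f_i dx_i, the exterior derivative is
  d(omega) = sum_{i < j} (∂f_j/∂x_i - ∂f_i/∂x_j) dx_i ∧ dx_j.
  coefficient of dx ∧ dy: ∂f_2/∂x - ∂f_1/∂y = ∂(y*(-x + 2*y))/∂x - ∂(-2*x^2)/∂y = -y
Assembling: d(omega) = (-y) dx ∧ dy.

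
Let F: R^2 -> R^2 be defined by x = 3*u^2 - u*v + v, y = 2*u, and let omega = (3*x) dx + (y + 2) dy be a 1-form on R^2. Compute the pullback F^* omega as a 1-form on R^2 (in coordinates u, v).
F^* omega = (54*u^3 - 27*u^2*v + 3*u*v^2 + 18*u*v + 4*u - 3*v^2 + 4) du + (-9*u^3 + 3*u^2*v + 9*u^2 - 6*u*v + 3*v) dv

Using F^*(f dg) = (f ∘ F) d(g ∘ F), substitute each coordinate x_i by F_i(u, v) in f_i, and replace dx_i by d F_i = (∂F_i/∂u) du + (∂F_i/∂v) dv.
  For the x component: f_1(F) = 9*u^2 - 3*u*v + 3*v; d F_1 = (6*u - v) du + (1 - u) dv
  For the y component: f_2(F) = 2*u + 2; d F_2 = (2) du + (0) dv
Combining and collecting du, dv coefficients:
  coeff of du: 54*u^3 - 27*u^2*v + 3*u*v^2 + 18*u*v + 4*u - 3*v^2 + 4
  coeff of dv: -9*u^3 + 3*u^2*v + 9*u^2 - 6*u*v + 3*v
F^* omega = (54*u^3 - 27*u^2*v + 3*u*v^2 + 18*u*v + 4*u - 3*v^2 + 4) du + (-9*u^3 + 3*u^2*v + 9*u^2 - 6*u*v + 3*v) dv.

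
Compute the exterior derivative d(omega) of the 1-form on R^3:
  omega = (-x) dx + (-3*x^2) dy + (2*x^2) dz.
d(omega) = (-6*x) dx ∧ dy + (4*x) dx ∧ dz

For a 1-form omega = sum_i f_i dx_i, the exterior derivative is
  d(omega) = sum_{i < j} (∂f_j/∂x_i - ∂f_i/∂x_j) dx_i ∧ dx_j.
  coefficient of dx ∧ dy: ∂f_2/∂x - ∂f_1/∂y = ∂(-3*x^2)/∂x - ∂(-x)/∂y = -6*x
  coefficient of dx ∧ dz: ∂f_3/∂x - ∂f_1/∂z = ∂(2*x^2)/∂x - ∂(-x)/∂z = 4*x
Assembling: d(omega) = (-6*x) dx ∧ dy + (4*x) dx ∧ dz.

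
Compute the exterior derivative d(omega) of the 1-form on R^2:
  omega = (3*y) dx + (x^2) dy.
d(omega) = (2*x - 3) dx ∧ dy

For a 1-form omega = sum_i f_i dx_i, the exterior derivative is
  d(omega) = sum_{i < j} (∂f_j/∂x_i - ∂f_i/∂x_j) dx_i ∧ dx_j.
  coefficient of dx ∧ dy: ∂f_2/∂x - ∂f_1/∂y = ∂(x^2)/∂x - ∂(3*y)/∂y = 2*x - 3
Assembling: d(omega) = (2*x - 3) dx ∧ dy.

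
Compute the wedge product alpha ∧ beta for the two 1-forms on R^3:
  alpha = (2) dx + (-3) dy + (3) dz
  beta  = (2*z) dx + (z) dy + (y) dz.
alpha ∧ beta = (8*z) dx ∧ dy + (2*y - 6*z) dx ∧ dz + (-3*y - 3*z) dy ∧ dz

Distribute the wedge, using dx_i ∧ dx_j = -dx_j ∧ dx_i and dx_i ∧ dx_i = 0. For each pair (i, j) with i < j, the coefficient of dx_i ∧ dx_j in alpha ∧ beta is (alpha_i * beta_j - alpha_j * beta_i). Collecting: alpha ∧ beta = (8*z) dx ∧ dy + (2*y - 6*z) dx ∧ dz + (-3*y - 3*z) dy ∧ dz.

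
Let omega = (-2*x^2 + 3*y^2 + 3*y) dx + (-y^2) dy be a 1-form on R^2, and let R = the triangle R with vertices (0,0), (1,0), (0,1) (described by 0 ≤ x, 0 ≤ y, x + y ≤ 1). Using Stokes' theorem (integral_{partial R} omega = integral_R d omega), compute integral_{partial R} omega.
integral_(partial R) omega = -5/2

Stokes: integral_partial_R omega = integral_R d omega with d omega = (∂Q/∂x - ∂P/∂y) dx ∧ dy.
  ∂Q/∂x = 0
  ∂P/∂y = 6*y + 3
  integrand = ∂Q/∂x - ∂P/∂y = -6*y - 3.
Integrating over R: integral_0^1 integral_0^{1-x} (-6*y - 3) dy dx = -5/2.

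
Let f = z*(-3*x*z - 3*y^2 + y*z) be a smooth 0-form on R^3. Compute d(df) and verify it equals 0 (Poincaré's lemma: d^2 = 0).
d(df) = 0

Step 1: df = sum_i (∂f/∂x_i) dx_i = (-3*z^2) dx + (z*(-6*y + z)) dy + (-6*x*z - 3*y^2 + 2*y*z) dz.
Step 2: Apply d again. Using the 1-form formula, the coefficient of dx ∧ dy in d(df) is ∂^2 f/∂x ∂y - ∂^2 f/∂y ∂x = (0) - (0) = 0 (equality of mixed partials for smooth f).
Similarly for dx ∧ dz and dy ∧ dz — all coefficients vanish. So d(df) = 0.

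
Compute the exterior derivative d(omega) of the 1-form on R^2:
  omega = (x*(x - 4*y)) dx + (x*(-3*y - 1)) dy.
d(omega) = (4*x - 3*y - 1) dx ∧ dy

For a 1-form omega = sum_i f_i dx_i, the exterior derivative is
  d(omega) = sum_{i < j} (∂f_j/∂x_i - ∂f_i/∂x_j) dx_i ∧ dx_j.
  coefficient of dx ∧ dy: ∂f_2/∂x - ∂f_1/∂y = ∂(x*(-3*y - 1))/∂x - ∂(x*(x - 4*y))/∂y = 4*x - 3*y - 1
Assembling: d(omega) = (4*x - 3*y - 1) dx ∧ dy.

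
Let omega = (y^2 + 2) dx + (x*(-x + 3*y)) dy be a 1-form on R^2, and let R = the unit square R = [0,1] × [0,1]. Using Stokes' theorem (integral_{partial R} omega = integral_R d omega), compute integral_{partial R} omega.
integral_(partial R) omega = -1/2

Stokes: integral_partial_R omega = integral_R d omega with d omega = (∂Q/∂x - ∂P/∂y) dx ∧ dy.
  ∂Q/∂x = -2*x + 3*y
  ∂P/∂y = 2*y
  integrand = ∂Q/∂x - ∂P/∂y = -2*x + y.
Integrating over R: integral_0^1 integral_0^1 (-2*x + y) dx dy = -1/2.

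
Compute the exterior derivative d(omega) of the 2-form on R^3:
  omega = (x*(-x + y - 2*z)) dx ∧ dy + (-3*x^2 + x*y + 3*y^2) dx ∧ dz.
d(omega) = (-3*x - 6*y) dx ∧ dy ∧ dz

For a 2-form omega = sum_{i<j} g_{ij} dx_i ∧ dx_j, the exterior derivative is
  d(omega) = sum_{i<j} d(g_{ij}) ∧ dx_i ∧ dx_j = sum_{i<j, k} (∂g_{ij}/∂x_k) dx_k ∧ dx_i ∧ dx_j.
Expand each term, using dx_k ∧ dx_i ∧ dx_j = sgn(permutation) dx_{(a)} ∧ dx_{(b)} ∧ dx_{(c)} with (a < b < c) sorted:
  d(x*(-x + y - 2*z)) includes (∂/∂z)(x*(-x + y - 2*z)) dz = (-2*x) dz, which multiplied by dx ∧ dy gives (-2*x) dx ∧ dy ∧ dz
  d(-3*x^2 + x*y + 3*y^2) includes (∂/∂y)(-3*x^2 + x*y + 3*y^2) dy = (x + 6*y) dy, which multiplied by dx ∧ dz gives (-x - 6*y) dx ∧ dy ∧ dz
Collecting like 3-forms: d(omega) = (-3*x - 6*y) dx ∧ dy ∧ dz.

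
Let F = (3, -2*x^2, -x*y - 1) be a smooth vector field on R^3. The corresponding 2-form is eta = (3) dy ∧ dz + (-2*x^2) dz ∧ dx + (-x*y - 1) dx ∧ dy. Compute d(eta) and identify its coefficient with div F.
d(eta) = (0) dx ∧ dy ∧ dz; div F = 0

For a 2-form in R^3 of the form above, applying d gives a 3-form with coefficient ∂P/∂x + ∂Q/∂y + ∂R/∂z:
  ∂P/∂x = 0
  ∂Q/∂y = 0
  ∂R/∂z = 0
Sum = 0, which is exactly div F.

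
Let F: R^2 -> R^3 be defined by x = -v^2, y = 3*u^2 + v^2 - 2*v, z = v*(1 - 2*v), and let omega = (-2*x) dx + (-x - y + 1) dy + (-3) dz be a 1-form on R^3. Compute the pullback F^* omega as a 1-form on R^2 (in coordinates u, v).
F^* omega = (6*u*(-3*u^2 + 2*v + 1)) du + (-6*u^2*v + 6*u^2 - 4*v^3 + 4*v^2 + 10*v - 5) dv

Using F^*(f dg) = (f ∘ F) d(g ∘ F), substitute each coordinate x_i by F_i(u, v) in f_i, and replace dx_i by d F_i = (∂F_i/∂u) du + (∂F_i/∂v) dv.
  For the x component: f_1(F) = 2*v^2; d F_1 = (0) du + (-2*v) dv
  For the y component: f_2(F) = -3*u^2 + 2*v + 1; d F_2 = (6*u) du + (2*v - 2) dv
  For the z component: f_3(F) = -3; d F_3 = (0) du + (1 - 4*v) dv
Combining and collecting du, dv coefficients:
  coeff of du: 6*u*(-3*u^2 + 2*v + 1)
  coeff of dv: -6*u^2*v + 6*u^2 - 4*v^3 + 4*v^2 + 10*v - 5
F^* omega = (6*u*(-3*u^2 + 2*v + 1)) du + (-6*u^2*v + 6*u^2 - 4*v^3 + 4*v^2 + 10*v - 5) dv.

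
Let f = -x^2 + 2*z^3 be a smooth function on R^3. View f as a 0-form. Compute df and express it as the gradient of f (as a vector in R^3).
df = (-2*x) dx + (0) dy + (6*z^2) dz; grad f = (-2*x, 0, 6*z^2)

For a 0-form f, d f = (∂f/∂x) dx + (∂f/∂y) dy + (∂f/∂z) dz. The components of the vector representation are exactly the entries of grad f in Cartesian coordinates:
  ∂f/∂x = -2*x
  ∂f/∂y = 0
  ∂f/∂z = 6*z^2.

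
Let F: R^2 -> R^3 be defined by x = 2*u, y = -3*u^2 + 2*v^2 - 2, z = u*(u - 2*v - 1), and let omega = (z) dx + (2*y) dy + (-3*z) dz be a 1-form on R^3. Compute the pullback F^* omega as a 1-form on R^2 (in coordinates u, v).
F^* omega = (u*(30*u^2 + 18*u*v + 11*u - 36*v^2 - 16*v + 19)) du + (6*u^3 - 36*u^2*v - 6*u^2 + 16*v^3 - 16*v) dv

Using F^*(f dg) = (f ∘ F) d(g ∘ F), substitute each coordinate x_i by F_i(u, v) in f_i, and replace dx_i by d F_i = (∂F_i/∂u) du + (∂F_i/∂v) dv.
  For the x component: f_1(F) = u*(u - 2*v - 1); d F_1 = (2) du + (0) dv
  For the y component: f_2(F) = -6*u^2 + 4*v^2 - 4; d F_2 = (-6*u) du + (4*v) dv
  For the z component: f_3(F) = 3*u*(-u + 2*v + 1); d F_3 = (2*u - 2*v - 1) du + (-2*u) dv
Combining and collecting du, dv coefficients:
  coeff of du: u*(30*u^2 + 18*u*v + 11*u - 36*v^2 - 16*v + 19)
  coeff of dv: 6*u^3 - 36*u^2*v - 6*u^2 + 16*v^3 - 16*v
F^* omega = (u*(30*u^2 + 18*u*v + 11*u - 36*v^2 - 16*v + 19)) du + (6*u^3 - 36*u^2*v - 6*u^2 + 16*v^3 - 16*v) dv.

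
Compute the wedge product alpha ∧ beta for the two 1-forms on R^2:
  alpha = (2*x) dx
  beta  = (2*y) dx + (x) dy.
alpha ∧ beta = (2*x^2) dx ∧ dy

Distribute the wedge, using dx_i ∧ dx_j = -dx_j ∧ dx_i and dx_i ∧ dx_i = 0. For each pair (i, j) with i < j, the coefficient of dx_i ∧ dx_j in alpha ∧ beta is (alpha_i * beta_j - alpha_j * beta_i). Collecting: alpha ∧ beta = (2*x^2) dx ∧ dy.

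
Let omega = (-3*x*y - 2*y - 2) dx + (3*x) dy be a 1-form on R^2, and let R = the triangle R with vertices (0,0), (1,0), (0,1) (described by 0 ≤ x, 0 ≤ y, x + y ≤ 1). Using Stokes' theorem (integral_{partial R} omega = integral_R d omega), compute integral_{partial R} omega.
integral_(partial R) omega = 3

Stokes: integral_partial_R omega = integral_R d omega with d omega = (∂Q/∂x - ∂P/∂y) dx ∧ dy.
  ∂Q/∂x = 3
  ∂P/∂y = -3*x - 2
  integrand = ∂Q/∂x - ∂P/∂y = 3*x + 5.
Integrating over R: integral_0^1 integral_0^{1-x} (3*x + 5) dy dx = 3.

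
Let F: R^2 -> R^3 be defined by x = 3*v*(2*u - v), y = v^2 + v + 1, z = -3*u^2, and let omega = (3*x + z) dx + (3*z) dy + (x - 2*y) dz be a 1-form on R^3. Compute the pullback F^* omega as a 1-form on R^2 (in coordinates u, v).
F^* omega = (-54*u^2*v + 138*u*v^2 + 12*u*v + 12*u - 54*v^3) du + (-18*u^3 + 108*u^2*v - 9*u^2 - 162*u*v^2 + 54*v^3) dv

Using F^*(f dg) = (f ∘ F) d(g ∘ F), substitute each coordinate x_i by F_i(u, v) in f_i, and replace dx_i by d F_i = (∂F_i/∂u) du + (∂F_i/∂v) dv.
  For the x component: f_1(F) = -3*u^2 + 18*u*v - 9*v^2; d F_1 = (6*v) du + (6*u - 6*v) dv
  For the y component: f_2(F) = -9*u^2; d F_2 = (0) du + (2*v + 1) dv
  For the z component: f_3(F) = 6*u*v - 5*v^2 - 2*v - 2; d F_3 = (-6*u) du + (0) dv
Combining and collecting du, dv coefficients:
  coeff of du: -54*u^2*v + 138*u*v^2 + 12*u*v + 12*u - 54*v^3
  coeff of dv: -18*u^3 + 108*u^2*v - 9*u^2 - 162*u*v^2 + 54*v^3
F^* omega = (-54*u^2*v + 138*u*v^2 + 12*u*v + 12*u - 54*v^3) du + (-18*u^3 + 108*u^2*v - 9*u^2 - 162*u*v^2 + 54*v^3) dv.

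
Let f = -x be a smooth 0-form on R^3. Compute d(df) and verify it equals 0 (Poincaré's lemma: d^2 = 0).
d(df) = 0

Step 1: df = sum_i (∂f/∂x_i) dx_i = (-1) dx + (0) dy + (0) dz.
Step 2: Apply d again. Using the 1-form formula, the coefficient of dx ∧ dy in d(df) is ∂^2 f/∂x ∂y - ∂^2 f/∂y ∂x = (0) - (0) = 0 (equality of mixed partials for smooth f).
Similarly for dx ∧ dz and dy ∧ dz — all coefficients vanish. So d(df) = 0.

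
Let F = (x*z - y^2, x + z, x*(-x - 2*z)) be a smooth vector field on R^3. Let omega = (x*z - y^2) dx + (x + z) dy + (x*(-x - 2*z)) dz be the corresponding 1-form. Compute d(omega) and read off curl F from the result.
d(omega) = (-1) dy ∧ dz + (3*x + 2*z) dz ∧ dx + (2*y + 1) dx ∧ dy; curl F = (-1, 3*x + 2*z, 2*y + 1)

d omega = sum_{i<j} (∂f_j/∂x_i - ∂f_i/∂x_j) dx_i ∧ dx_j. Under the identification (dy ∧ dz, dz ∧ dx, dx ∧ dy) ↔ (e_x, e_y, e_z), the coefficients are exactly the components of curl F. Compute:
  ∂R/∂y - ∂Q/∂z = (0) - (1) = -1
  ∂P/∂z - ∂R/∂x = (x) - (-2*x - 2*z) = 3*x + 2*z
  ∂Q/∂x - ∂P/∂y = (1) - (-2*y) = 2*y + 1.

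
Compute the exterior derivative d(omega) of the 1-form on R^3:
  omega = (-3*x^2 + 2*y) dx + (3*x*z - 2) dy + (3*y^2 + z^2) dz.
d(omega) = (3*z - 2) dx ∧ dy + (-3*x + 6*y) dy ∧ dz

For a 1-form omega = sum_i f_i dx_i, the exterior derivative is
  d(omega) = sum_{i < j} (∂f_j/∂x_i - ∂f_i/∂x_j) dx_i ∧ dx_j.
  coefficient of dx ∧ dy: ∂f_2/∂x - ∂f_1/∂y = ∂(3*x*z - 2)/∂x - ∂(-3*x^2 + 2*y)/∂y = 3*z - 2
  coefficient of dy ∧ dz: ∂f_3/∂y - ∂f_2/∂z = ∂(3*y^2 + z^2)/∂y - ∂(3*x*z - 2)/∂z = -3*x + 6*y
Assembling: d(omega) = (3*z - 2) dx ∧ dy + (-3*x + 6*y) dy ∧ dz.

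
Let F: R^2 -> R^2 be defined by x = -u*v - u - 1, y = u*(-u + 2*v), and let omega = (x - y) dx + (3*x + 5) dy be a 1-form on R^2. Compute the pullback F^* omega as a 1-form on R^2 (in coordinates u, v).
F^* omega = (5*u^2*v + 5*u^2 - 3*u*v^2 - 2*u*v - 3*u + 5*v + 1) du + (u*(-u^2 - 3*u*v - 5*u + 5)) dv

Using F^*(f dg) = (f ∘ F) d(g ∘ F), substitute each coordinate x_i by F_i(u, v) in f_i, and replace dx_i by d F_i = (∂F_i/∂u) du + (∂F_i/∂v) dv.
  For the x component: f_1(F) = u^2 - 3*u*v - u - 1; d F_1 = (-v - 1) du + (-u) dv
  For the y component: f_2(F) = -3*u*v - 3*u + 2; d F_2 = (-2*u + 2*v) du + (2*u) dv
Combining and collecting du, dv coefficients:
  coeff of du: 5*u^2*v + 5*u^2 - 3*u*v^2 - 2*u*v - 3*u + 5*v + 1
  coeff of dv: u*(-u^2 - 3*u*v - 5*u + 5)
F^* omega = (5*u^2*v + 5*u^2 - 3*u*v^2 - 2*u*v - 3*u + 5*v + 1) du + (u*(-u^2 - 3*u*v - 5*u + 5)) dv.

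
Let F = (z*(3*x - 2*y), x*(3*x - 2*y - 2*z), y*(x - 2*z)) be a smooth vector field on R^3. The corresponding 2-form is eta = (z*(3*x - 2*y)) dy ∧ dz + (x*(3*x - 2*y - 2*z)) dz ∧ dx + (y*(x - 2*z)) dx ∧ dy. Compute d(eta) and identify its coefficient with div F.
d(eta) = (-2*x - 2*y + 3*z) dx ∧ dy ∧ dz; div F = -2*x - 2*y + 3*z

For a 2-form in R^3 of the form above, applying d gives a 3-form with coefficient ∂P/∂x + ∂Q/∂y + ∂R/∂z:
  ∂P/∂x = 3*z
  ∂Q/∂y = -2*x
  ∂R/∂z = -2*y
Sum = -2*x - 2*y + 3*z, which is exactly div F.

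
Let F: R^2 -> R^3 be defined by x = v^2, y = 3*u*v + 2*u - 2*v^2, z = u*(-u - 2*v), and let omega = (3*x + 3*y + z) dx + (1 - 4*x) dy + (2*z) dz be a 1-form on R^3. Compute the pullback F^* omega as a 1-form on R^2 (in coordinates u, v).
F^* omega = (4*u^3 + 12*u^2*v + 8*u*v^2 - 12*v^3 - 8*v^2 + 3*v + 2) du + (4*u^3 + 6*u^2*v + 2*u*v^2 + 12*u*v + 3*u + 10*v^3 - 4*v) dv

Using F^*(f dg) = (f ∘ F) d(g ∘ F), substitute each coordinate x_i by F_i(u, v) in f_i, and replace dx_i by d F_i = (∂F_i/∂u) du + (∂F_i/∂v) dv.
  For the x component: f_1(F) = -u^2 + 7*u*v + 6*u - 3*v^2; d F_1 = (0) du + (2*v) dv
  For the y component: f_2(F) = 1 - 4*v^2; d F_2 = (3*v + 2) du + (3*u - 4*v) dv
  For the z component: f_3(F) = 2*u*(-u - 2*v); d F_3 = (-2*u - 2*v) du + (-2*u) dv
Combining and collecting du, dv coefficients:
  coeff of du: 4*u^3 + 12*u^2*v + 8*u*v^2 - 12*v^3 - 8*v^2 + 3*v + 2
  coeff of dv: 4*u^3 + 6*u^2*v + 2*u*v^2 + 12*u*v + 3*u + 10*v^3 - 4*v
F^* omega = (4*u^3 + 12*u^2*v + 8*u*v^2 - 12*v^3 - 8*v^2 + 3*v + 2) du + (4*u^3 + 6*u^2*v + 2*u*v^2 + 12*u*v + 3*u + 10*v^3 - 4*v) dv.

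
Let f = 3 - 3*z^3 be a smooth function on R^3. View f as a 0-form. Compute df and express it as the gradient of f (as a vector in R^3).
df = (0) dx + (0) dy + (-9*z^2) dz; grad f = (0, 0, -9*z^2)

For a 0-form f, d f = (∂f/∂x) dx + (∂f/∂y) dy + (∂f/∂z) dz. The components of the vector representation are exactly the entries of grad f in Cartesian coordinates:
  ∂f/∂x = 0
  ∂f/∂y = 0
  ∂f/∂z = -9*z^2.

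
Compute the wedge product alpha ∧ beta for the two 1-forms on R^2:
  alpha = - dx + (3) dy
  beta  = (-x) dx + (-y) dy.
alpha ∧ beta = (3*x + y) dx ∧ dy

Distribute the wedge, using dx_i ∧ dx_j = -dx_j ∧ dx_i and dx_i ∧ dx_i = 0. For each pair (i, j) with i < j, the coefficient of dx_i ∧ dx_j in alpha ∧ beta is (alpha_i * beta_j - alpha_j * beta_i). Collecting: alpha ∧ beta = (3*x + y) dx ∧ dy.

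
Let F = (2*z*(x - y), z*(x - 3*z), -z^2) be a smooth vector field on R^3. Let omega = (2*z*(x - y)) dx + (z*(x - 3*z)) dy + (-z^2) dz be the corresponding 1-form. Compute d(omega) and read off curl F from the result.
d(omega) = (-x + 6*z) dy ∧ dz + (2*x - 2*y) dz ∧ dx + (3*z) dx ∧ dy; curl F = (-x + 6*z, 2*x - 2*y, 3*z)

d omega = sum_{i<j} (∂f_j/∂x_i - ∂f_i/∂x_j) dx_i ∧ dx_j. Under the identification (dy ∧ dz, dz ∧ dx, dx ∧ dy) ↔ (e_x, e_y, e_z), the coefficients are exactly the components of curl F. Compute:
  ∂R/∂y - ∂Q/∂z = (0) - (x - 6*z) = -x + 6*z
  ∂P/∂z - ∂R/∂x = (2*x - 2*y) - (0) = 2*x - 2*y
  ∂Q/∂x - ∂P/∂y = (z) - (-2*z) = 3*z.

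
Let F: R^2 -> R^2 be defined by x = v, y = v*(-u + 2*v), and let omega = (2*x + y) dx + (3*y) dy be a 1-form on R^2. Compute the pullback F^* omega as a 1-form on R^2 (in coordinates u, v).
F^* omega = (3*v^2*(u - 2*v)) du + (v*(3*u^2 - 18*u*v - u + 24*v^2 + 2*v + 2)) dv

Using F^*(f dg) = (f ∘ F) d(g ∘ F), substitute each coordinate x_i by F_i(u, v) in f_i, and replace dx_i by d F_i = (∂F_i/∂u) du + (∂F_i/∂v) dv.
  For the x component: f_1(F) = v*(-u + 2*v + 2); d F_1 = (0) du + (1) dv
  For the y component: f_2(F) = 3*v*(-u + 2*v); d F_2 = (-v) du + (-u + 4*v) dv
Combining and collecting du, dv coefficients:
  coeff of du: 3*v^2*(u - 2*v)
  coeff of dv: v*(3*u^2 - 18*u*v - u + 24*v^2 + 2*v + 2)
F^* omega = (3*v^2*(u - 2*v)) du + (v*(3*u^2 - 18*u*v - u + 24*v^2 + 2*v + 2)) dv.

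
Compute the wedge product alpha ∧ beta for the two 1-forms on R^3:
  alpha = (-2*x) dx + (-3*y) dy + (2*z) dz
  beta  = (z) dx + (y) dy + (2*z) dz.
alpha ∧ beta = (y*(-2*x + 3*z)) dx ∧ dy + (-2*z*(2*x + z)) dx ∧ dz + (-8*y*z) dy ∧ dz

Distribute the wedge, using dx_i ∧ dx_j = -dx_j ∧ dx_i and dx_i ∧ dx_i = 0. For each pair (i, j) with i < j, the coefficient of dx_i ∧ dx_j in alpha ∧ beta is (alpha_i * beta_j - alpha_j * beta_i). Collecting: alpha ∧ beta = (y*(-2*x + 3*z)) dx ∧ dy + (-2*z*(2*x + z)) dx ∧ dz + (-8*y*z) dy ∧ dz.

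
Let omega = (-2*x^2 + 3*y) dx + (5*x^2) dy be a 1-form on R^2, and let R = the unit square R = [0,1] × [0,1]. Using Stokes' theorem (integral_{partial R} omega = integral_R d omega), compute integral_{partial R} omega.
integral_(partial R) omega = 2

Stokes: integral_partial_R omega = integral_R d omega with d omega = (∂Q/∂x - ∂P/∂y) dx ∧ dy.
  ∂Q/∂x = 10*x
  ∂P/∂y = 3
  integrand = ∂Q/∂x - ∂P/∂y = 10*x - 3.
Integrating over R: integral_0^1 integral_0^1 (10*x - 3) dx dy = 2.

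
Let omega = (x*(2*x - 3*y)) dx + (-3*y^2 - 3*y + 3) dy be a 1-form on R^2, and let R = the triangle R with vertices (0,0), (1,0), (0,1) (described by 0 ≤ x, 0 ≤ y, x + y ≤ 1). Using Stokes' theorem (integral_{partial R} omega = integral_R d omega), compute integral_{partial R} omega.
integral_(partial R) omega = 1/2

Stokes: integral_partial_R omega = integral_R d omega with d omega = (∂Q/∂x - ∂P/∂y) dx ∧ dy.
  ∂Q/∂x = 0
  ∂P/∂y = -3*x
  integrand = ∂Q/∂x - ∂P/∂y = 3*x.
Integrating over R: integral_0^1 integral_0^{1-x} (3*x) dy dx = 1/2.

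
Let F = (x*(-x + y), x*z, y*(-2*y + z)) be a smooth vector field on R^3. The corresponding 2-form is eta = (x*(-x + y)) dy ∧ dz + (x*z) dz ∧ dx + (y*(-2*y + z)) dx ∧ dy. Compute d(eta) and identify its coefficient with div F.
d(eta) = (-2*x + 2*y) dx ∧ dy ∧ dz; div F = -2*x + 2*y

For a 2-form in R^3 of the form above, applying d gives a 3-form with coefficient ∂P/∂x + ∂Q/∂y + ∂R/∂z:
  ∂P/∂x = -2*x + y
  ∂Q/∂y = 0
  ∂R/∂z = y
Sum = -2*x + 2*y, which is exactly div F.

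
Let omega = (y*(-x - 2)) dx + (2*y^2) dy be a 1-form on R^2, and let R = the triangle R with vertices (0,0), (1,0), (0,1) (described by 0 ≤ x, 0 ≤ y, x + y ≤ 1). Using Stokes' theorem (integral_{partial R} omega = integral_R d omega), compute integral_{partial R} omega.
integral_(partial R) omega = 7/6

Stokes: integral_partial_R omega = integral_R d omega with d omega = (∂Q/∂x - ∂P/∂y) dx ∧ dy.
  ∂Q/∂x = 0
  ∂P/∂y = -x - 2
  integrand = ∂Q/∂x - ∂P/∂y = x + 2.
Integrating over R: integral_0^1 integral_0^{1-x} (x + 2) dy dx = 7/6.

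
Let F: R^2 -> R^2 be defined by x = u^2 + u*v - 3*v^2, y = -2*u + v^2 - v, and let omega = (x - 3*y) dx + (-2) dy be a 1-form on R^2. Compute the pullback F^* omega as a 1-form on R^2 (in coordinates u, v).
F^* omega = (2*u^3 + 3*u^2*v + 12*u^2 - 11*u*v^2 + 12*u*v - 6*v^3 + 3*v^2 + 4) du + (u^3 - 5*u^2*v + 6*u^2 - 12*u*v^2 - 33*u*v + 36*v^3 - 18*v^2 - 4*v + 2) dv

Using F^*(f dg) = (f ∘ F) d(g ∘ F), substitute each coordinate x_i by F_i(u, v) in f_i, and replace dx_i by d F_i = (∂F_i/∂u) du + (∂F_i/∂v) dv.
  For the x component: f_1(F) = u^2 + u*v + 6*u - 6*v^2 + 3*v; d F_1 = (2*u + v) du + (u - 6*v) dv
  For the y component: f_2(F) = -2; d F_2 = (-2) du + (2*v - 1) dv
Combining and collecting du, dv coefficients:
  coeff of du: 2*u^3 + 3*u^2*v + 12*u^2 - 11*u*v^2 + 12*u*v - 6*v^3 + 3*v^2 + 4
  coeff of dv: u^3 - 5*u^2*v + 6*u^2 - 12*u*v^2 - 33*u*v + 36*v^3 - 18*v^2 - 4*v + 2
F^* omega = (2*u^3 + 3*u^2*v + 12*u^2 - 11*u*v^2 + 12*u*v - 6*v^3 + 3*v^2 + 4) du + (u^3 - 5*u^2*v + 6*u^2 - 12*u*v^2 - 33*u*v + 36*v^3 - 18*v^2 - 4*v + 2) dv.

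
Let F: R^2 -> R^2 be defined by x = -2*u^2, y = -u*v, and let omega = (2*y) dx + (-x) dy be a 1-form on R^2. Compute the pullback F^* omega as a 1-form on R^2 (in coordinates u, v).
F^* omega = (6*u^2*v) du + (-2*u^3) dv

Using F^*(f dg) = (f ∘ F) d(g ∘ F), substitute each coordinate x_i by F_i(u, v) in f_i, and replace dx_i by d F_i = (∂F_i/∂u) du + (∂F_i/∂v) dv.
  For the x component: f_1(F) = -2*u*v; d F_1 = (-4*u) du + (0) dv
  For the y component: f_2(F) = 2*u^2; d F_2 = (-v) du + (-u) dv
Combining and collecting du, dv coefficients:
  coeff of du: 6*u^2*v
  coeff of dv: -2*u^3
F^* omega = (6*u^2*v) du + (-2*u^3) dv.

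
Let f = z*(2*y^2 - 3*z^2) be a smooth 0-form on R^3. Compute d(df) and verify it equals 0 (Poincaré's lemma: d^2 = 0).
d(df) = 0

Step 1: df = sum_i (∂f/∂x_i) dx_i = (0) dx + (4*y*z) dy + (2*y^2 - 9*z^2) dz.
Step 2: Apply d again. Using the 1-form formula, the coefficient of dx ∧ dy in d(df) is ∂^2 f/∂x ∂y - ∂^2 f/∂y ∂x = (0) - (0) = 0 (equality of mixed partials for smooth f).
Similarly for dx ∧ dz and dy ∧ dz — all coefficients vanish. So d(df) = 0.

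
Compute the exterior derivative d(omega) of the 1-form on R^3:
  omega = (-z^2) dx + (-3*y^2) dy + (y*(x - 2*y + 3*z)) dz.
d(omega) = (y + 2*z) dx ∧ dz + (x - 4*y + 3*z) dy ∧ dz

For a 1-form omega = sum_i f_i dx_i, the exterior derivative is
  d(omega) = sum_{i < j} (∂f_j/∂x_i - ∂f_i/∂x_j) dx_i ∧ dx_j.
  coefficient of dx ∧ dz: ∂f_3/∂x - ∂f_1/∂z = ∂(y*(x - 2*y + 3*z))/∂x - ∂(-z^2)/∂z = y + 2*z
  coefficient of dy ∧ dz: ∂f_3/∂y - ∂f_2/∂z = ∂(y*(x - 2*y + 3*z))/∂y - ∂(-3*y^2)/∂z = x - 4*y + 3*z
Assembling: d(omega) = (y + 2*z) dx ∧ dz + (x - 4*y + 3*z) dy ∧ dz.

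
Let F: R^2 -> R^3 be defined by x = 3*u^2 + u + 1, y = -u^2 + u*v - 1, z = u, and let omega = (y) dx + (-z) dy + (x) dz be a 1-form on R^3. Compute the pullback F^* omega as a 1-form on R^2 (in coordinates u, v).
F^* omega = (u*(-6*u^2 + 6*u*v + 4*u - 5)) du + (-u^2) dv

Using F^*(f dg) = (f ∘ F) d(g ∘ F), substitute each coordinate x_i by F_i(u, v) in f_i, and replace dx_i by d F_i = (∂F_i/∂u) du + (∂F_i/∂v) dv.
  For the x component: f_1(F) = -u^2 + u*v - 1; d F_1 = (6*u + 1) du + (0) dv
  For the y component: f_2(F) = -u; d F_2 = (-2*u + v) du + (u) dv
  For the z component: f_3(F) = 3*u^2 + u + 1; d F_3 = (1) du + (0) dv
Combining and collecting du, dv coefficients:
  coeff of du: u*(-6*u^2 + 6*u*v + 4*u - 5)
  coeff of dv: -u^2
F^* omega = (u*(-6*u^2 + 6*u*v + 4*u - 5)) du + (-u^2) dv.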